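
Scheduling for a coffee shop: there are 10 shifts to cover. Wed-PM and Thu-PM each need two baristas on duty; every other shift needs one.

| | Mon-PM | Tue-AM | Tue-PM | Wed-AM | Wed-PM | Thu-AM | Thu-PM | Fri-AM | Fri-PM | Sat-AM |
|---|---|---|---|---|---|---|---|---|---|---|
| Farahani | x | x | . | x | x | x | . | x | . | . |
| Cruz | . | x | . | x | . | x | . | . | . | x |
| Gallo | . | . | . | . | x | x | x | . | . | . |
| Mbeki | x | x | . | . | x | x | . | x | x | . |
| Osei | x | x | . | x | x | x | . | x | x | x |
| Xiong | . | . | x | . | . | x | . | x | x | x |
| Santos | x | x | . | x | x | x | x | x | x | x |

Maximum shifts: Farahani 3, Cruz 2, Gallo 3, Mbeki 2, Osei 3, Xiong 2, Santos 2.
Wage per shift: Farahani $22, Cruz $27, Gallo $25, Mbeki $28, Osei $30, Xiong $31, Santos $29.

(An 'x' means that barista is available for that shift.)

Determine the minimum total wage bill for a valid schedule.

Tue-PM can only be covered by Xiong, so that assignment is forced.
Thu-PM can only be covered by Gallo and Santos, so that assignment is forced.
Picking the cheapest available barista for each shift independently would cost $297, but that ignores the shift limits.
An optimal schedule: Mon-PM→Farahani, Tue-AM→Cruz, Tue-PM→Xiong, Wed-AM→Farahani, Wed-PM→Gallo+Mbeki, Thu-AM→Gallo, Thu-PM→Gallo+Santos, Fri-AM→Farahani, Fri-PM→Mbeki, Sat-AM→Cruz.
Total: 22 + 27 + 31 + 22 + 25 + 28 + 25 + 25 + 29 + 22 + 28 + 27 = $311.

$311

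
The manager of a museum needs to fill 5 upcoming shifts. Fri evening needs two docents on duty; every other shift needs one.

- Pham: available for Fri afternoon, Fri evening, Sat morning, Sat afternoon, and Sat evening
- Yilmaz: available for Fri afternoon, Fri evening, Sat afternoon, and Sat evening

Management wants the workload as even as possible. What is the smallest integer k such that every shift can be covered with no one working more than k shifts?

3

With 2 docents and 6 worker-slots to fill, someone must work at least ⌈6/2⌉ = 3 shifts, so k ≥ 3.
k = 3 works: Fri afternoon→Pham, Fri evening→Pham+Yilmaz, Sat morning→Pham, Sat afternoon→Yilmaz, Sat evening→Yilmaz.
Loads: Pham 3, Yilmaz 3 — all ≤ 3.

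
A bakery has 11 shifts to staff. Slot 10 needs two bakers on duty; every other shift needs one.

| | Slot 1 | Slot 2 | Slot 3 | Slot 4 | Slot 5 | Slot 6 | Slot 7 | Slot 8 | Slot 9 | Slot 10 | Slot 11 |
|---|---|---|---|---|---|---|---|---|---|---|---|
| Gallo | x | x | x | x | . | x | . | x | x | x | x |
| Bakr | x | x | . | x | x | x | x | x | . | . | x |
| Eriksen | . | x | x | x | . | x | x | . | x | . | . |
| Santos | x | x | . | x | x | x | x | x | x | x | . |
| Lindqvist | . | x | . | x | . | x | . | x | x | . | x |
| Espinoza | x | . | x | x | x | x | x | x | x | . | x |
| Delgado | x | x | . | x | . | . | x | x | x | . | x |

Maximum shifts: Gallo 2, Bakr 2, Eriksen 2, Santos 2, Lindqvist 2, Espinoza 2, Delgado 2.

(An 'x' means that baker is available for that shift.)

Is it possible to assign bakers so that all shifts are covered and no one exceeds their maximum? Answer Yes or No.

Slot 10 can only be covered by Gallo and Santos, so that assignment is forced.
One valid schedule: Slot 1→Bakr, Slot 2→Eriksen, Slot 3→Gallo, Slot 4→Espinoza, Slot 5→Bakr, Slot 6→Santos, Slot 7→Eriksen, Slot 8→Lindqvist, Slot 9→Espinoza, Slot 10→Gallo+Santos, Slot 11→Lindqvist.
Loads: Gallo 2/2, Bakr 2/2, Eriksen 2/2, Santos 2/2, Lindqvist 2/2, Espinoza 2/2, Delgado 0/2 — all within limits.

Yes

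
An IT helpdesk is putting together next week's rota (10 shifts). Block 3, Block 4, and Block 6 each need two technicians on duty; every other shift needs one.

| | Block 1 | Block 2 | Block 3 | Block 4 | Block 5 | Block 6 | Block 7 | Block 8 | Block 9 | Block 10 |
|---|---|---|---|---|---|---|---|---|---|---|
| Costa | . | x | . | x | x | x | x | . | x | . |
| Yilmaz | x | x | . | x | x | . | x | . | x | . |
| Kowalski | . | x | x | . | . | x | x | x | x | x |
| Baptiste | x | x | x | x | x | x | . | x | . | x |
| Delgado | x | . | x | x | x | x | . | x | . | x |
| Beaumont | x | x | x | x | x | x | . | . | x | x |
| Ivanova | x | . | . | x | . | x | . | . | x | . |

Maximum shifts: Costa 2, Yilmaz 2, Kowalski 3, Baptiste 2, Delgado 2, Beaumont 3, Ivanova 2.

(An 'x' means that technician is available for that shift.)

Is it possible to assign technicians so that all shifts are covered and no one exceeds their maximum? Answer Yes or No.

Yes

One valid schedule: Block 1→Yilmaz, Block 2→Costa, Block 3→Baptiste+Delgado, Block 4→Baptiste+Delgado, Block 5→Yilmaz, Block 6→Beaumont+Ivanova, Block 7→Costa, Block 8→Kowalski, Block 9→Kowalski, Block 10→Kowalski.
Loads: Costa 2/2, Yilmaz 2/2, Kowalski 3/3, Baptiste 2/2, Delgado 2/2, Beaumont 1/3, Ivanova 1/2 — all within limits.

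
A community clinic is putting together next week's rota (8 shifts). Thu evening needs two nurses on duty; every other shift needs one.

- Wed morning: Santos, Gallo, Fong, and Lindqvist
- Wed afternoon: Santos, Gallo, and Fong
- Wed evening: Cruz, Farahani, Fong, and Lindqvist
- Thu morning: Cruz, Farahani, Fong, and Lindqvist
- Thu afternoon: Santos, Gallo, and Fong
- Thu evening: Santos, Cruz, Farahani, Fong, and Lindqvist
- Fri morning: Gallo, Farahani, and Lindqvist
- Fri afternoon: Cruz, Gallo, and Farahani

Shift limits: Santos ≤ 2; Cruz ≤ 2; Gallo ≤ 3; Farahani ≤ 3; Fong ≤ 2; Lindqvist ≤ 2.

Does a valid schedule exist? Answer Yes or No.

Yes

One valid schedule: Wed morning→Gallo, Wed afternoon→Santos, Wed evening→Cruz, Thu morning→Farahani, Thu afternoon→Santos, Thu evening→Farahani+Fong, Fri morning→Gallo, Fri afternoon→Cruz.
Loads: Santos 2/2, Cruz 2/2, Gallo 2/3, Farahani 2/3, Fong 1/2, Lindqvist 0/2 — all within limits.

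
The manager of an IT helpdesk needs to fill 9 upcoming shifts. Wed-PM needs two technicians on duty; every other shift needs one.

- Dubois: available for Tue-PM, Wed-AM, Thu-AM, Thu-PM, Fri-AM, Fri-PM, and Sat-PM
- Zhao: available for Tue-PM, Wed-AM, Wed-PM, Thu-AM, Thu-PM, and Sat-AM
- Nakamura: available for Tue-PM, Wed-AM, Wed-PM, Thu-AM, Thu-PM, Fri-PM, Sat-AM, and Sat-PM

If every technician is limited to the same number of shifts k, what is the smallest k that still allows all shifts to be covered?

With 3 technicians and 10 worker-slots to fill, someone must work at least ⌈10/3⌉ = 4 shifts, so k ≥ 4.
k = 4 works: Tue-PM→Dubois, Wed-AM→Zhao, Wed-PM→Zhao+Nakamura, Thu-AM→Zhao, Thu-PM→Nakamura, Fri-AM→Dubois, Fri-PM→Dubois, Sat-AM→Zhao, Sat-PM→Dubois.
Loads: Dubois 4, Zhao 4, Nakamura 2 — all ≤ 4.

4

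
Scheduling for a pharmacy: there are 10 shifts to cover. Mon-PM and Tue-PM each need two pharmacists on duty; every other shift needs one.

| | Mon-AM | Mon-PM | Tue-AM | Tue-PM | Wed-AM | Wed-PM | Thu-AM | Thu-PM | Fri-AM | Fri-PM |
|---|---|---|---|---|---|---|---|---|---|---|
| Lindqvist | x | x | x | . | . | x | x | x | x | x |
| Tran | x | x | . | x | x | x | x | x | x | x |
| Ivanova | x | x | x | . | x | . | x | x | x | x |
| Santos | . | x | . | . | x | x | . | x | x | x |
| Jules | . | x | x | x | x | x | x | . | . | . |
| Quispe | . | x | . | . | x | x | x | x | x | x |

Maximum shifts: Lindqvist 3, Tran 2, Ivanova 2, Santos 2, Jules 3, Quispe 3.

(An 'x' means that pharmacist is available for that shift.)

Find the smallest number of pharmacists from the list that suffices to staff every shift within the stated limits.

5

12 slots to fill and no one can take more than 3, so at least ⌈12/3⌉ = 4 pharmacists are needed.
Any 4 pharmacists together have capacity at most 3+3+3+2 = 11 < 12 slots, so 4 can never suffice.
Lindqvist, Tran, Ivanova, Santos, and Jules alone can cover everything: Mon-AM→Lindqvist, Mon-PM→Santos+Jules, Tue-AM→Lindqvist, Tue-PM→Tran+Jules, Wed-AM→Tran, Wed-PM→Lindqvist, Thu-AM→Jules, Thu-PM→Ivanova, Fri-AM→Ivanova, Fri-PM→Santos.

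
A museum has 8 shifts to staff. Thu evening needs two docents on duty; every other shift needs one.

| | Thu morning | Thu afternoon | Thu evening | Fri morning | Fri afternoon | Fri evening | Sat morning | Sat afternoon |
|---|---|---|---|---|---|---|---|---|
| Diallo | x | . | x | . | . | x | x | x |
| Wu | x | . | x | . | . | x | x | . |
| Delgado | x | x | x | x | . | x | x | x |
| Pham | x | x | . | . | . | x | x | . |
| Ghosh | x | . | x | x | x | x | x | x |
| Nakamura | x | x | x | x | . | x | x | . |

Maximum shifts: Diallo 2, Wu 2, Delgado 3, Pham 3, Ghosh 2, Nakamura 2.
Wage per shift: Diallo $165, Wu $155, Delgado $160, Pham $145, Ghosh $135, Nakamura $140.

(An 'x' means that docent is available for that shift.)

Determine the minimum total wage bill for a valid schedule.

Fri afternoon can only be covered by Ghosh, so that assignment is forced.
Picking the cheapest available docent for each shift independently would cost $1225, but that ignores the shift limits.
An optimal schedule: Thu morning→Pham, Thu afternoon→Pham, Thu evening→Nakamura+Wu, Fri morning→Nakamura, Fri afternoon→Ghosh, Fri evening→Pham, Sat morning→Wu, Sat afternoon→Ghosh.
Total: 145 + 145 + 140 + 155 + 140 + 135 + 145 + 155 + 135 = $1295.

$1295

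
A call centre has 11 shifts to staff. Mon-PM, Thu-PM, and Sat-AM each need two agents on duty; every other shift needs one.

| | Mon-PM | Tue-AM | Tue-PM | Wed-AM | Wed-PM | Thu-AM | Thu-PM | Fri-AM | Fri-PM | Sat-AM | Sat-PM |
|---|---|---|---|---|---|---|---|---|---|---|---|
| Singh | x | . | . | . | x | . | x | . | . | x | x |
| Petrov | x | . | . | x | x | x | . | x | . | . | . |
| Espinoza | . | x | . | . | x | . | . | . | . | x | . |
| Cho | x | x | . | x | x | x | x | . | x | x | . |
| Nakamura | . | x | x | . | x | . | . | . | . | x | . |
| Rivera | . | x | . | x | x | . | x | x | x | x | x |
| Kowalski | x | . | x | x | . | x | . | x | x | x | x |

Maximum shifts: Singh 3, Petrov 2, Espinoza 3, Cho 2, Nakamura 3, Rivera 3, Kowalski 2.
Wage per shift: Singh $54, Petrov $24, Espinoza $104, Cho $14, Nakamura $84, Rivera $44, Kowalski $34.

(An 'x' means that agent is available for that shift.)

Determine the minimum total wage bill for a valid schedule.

Picking the cheapest available agent for each shift independently would cost $306, but that ignores the shift limits.
An optimal schedule: Mon-PM→Petrov+Singh, Tue-AM→Nakamura, Tue-PM→Kowalski, Wed-AM→Rivera, Wed-PM→Singh, Thu-AM→Cho, Thu-PM→Cho+Rivera, Fri-AM→Petrov, Fri-PM→Kowalski, Sat-AM→Singh+Nakamura, Sat-PM→Rivera.
Total: 24 + 54 + 84 + 34 + 44 + 54 + 14 + 14 + 44 + 24 + 34 + 54 + 84 + 44 = $606.

$606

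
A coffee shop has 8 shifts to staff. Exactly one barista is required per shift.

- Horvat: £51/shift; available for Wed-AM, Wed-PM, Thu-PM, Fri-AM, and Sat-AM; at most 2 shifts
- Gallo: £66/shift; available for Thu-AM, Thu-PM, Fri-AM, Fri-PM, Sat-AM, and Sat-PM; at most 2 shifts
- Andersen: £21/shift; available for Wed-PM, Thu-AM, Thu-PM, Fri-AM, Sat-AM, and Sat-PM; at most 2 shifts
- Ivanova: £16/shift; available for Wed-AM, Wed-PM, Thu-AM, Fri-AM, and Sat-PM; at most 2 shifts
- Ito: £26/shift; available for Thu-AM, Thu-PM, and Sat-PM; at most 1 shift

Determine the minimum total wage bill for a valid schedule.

£268

Fri-PM can only be covered by Gallo, so that assignment is forced.
Picking the cheapest available barista for each shift independently would cost £188, but that ignores the shift limits.
An optimal schedule: Wed-AM→Ivanova, Wed-PM→Ivanova, Thu-AM→Andersen, Thu-PM→Horvat, Fri-AM→Horvat, Fri-PM→Gallo, Sat-AM→Andersen, Sat-PM→Ito.
Total: 16 + 16 + 21 + 51 + 51 + 66 + 21 + 26 = £268.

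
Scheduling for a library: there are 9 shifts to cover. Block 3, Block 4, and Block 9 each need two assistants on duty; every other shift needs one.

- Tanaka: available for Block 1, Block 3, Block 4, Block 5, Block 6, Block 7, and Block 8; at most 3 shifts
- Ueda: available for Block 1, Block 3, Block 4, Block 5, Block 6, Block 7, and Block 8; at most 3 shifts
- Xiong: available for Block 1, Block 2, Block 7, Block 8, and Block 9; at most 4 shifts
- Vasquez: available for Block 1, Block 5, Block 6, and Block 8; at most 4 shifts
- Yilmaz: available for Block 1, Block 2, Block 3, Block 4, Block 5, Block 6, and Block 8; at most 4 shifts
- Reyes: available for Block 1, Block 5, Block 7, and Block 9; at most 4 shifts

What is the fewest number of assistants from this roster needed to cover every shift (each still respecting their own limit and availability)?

12 slots to fill and no one can take more than 4, so at least ⌈12/4⌉ = 3 assistants are needed.
Shifts {Block 3, Block 9} need 4 slots, but among the assistants available for them (Tanaka, Ueda, Xiong, Yilmaz, and Reyes) any 3 together supply at most 3. So 3 assistants are not enough.
Tanaka, Ueda, Xiong, and Reyes alone can cover everything: Block 1→Xiong, Block 2→Xiong, Block 3→Tanaka+Ueda, Block 4→Tanaka+Ueda, Block 5→Ueda, Block 6→Tanaka, Block 7→Reyes, Block 8→Xiong, Block 9→Xiong+Reyes.

4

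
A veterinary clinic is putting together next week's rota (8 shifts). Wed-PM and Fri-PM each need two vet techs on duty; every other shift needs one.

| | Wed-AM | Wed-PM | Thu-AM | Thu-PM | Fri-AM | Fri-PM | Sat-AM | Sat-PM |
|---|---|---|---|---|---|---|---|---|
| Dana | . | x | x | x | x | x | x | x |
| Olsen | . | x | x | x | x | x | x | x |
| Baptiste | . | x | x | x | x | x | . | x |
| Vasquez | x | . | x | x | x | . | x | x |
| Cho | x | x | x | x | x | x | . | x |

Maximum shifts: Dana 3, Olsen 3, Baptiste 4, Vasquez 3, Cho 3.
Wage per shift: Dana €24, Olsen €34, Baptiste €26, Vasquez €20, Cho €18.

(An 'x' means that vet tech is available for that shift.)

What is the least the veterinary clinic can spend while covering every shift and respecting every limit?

€212

Picking the cheapest available vet tech for each shift independently would cost €194, but that ignores the shift limits.
An optimal schedule: Wed-AM→Cho, Wed-PM→Cho+Dana, Thu-AM→Cho, Thu-PM→Vasquez, Fri-AM→Vasquez, Fri-PM→Dana+Baptiste, Sat-AM→Vasquez, Sat-PM→Dana.
Total: 18 + 18 + 24 + 18 + 20 + 20 + 24 + 26 + 20 + 24 = €212.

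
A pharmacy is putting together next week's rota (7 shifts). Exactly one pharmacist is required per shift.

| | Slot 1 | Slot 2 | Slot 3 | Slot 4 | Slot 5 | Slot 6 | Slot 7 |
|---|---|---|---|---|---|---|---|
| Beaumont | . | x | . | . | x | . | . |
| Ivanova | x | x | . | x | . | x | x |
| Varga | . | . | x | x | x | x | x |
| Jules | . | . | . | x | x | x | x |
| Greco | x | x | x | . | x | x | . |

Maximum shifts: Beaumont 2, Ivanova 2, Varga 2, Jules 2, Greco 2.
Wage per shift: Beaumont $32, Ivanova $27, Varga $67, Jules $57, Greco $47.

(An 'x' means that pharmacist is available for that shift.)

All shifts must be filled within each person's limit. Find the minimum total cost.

Picking the cheapest available pharmacist for each shift independently would cost $214, but that ignores the shift limits.
An optimal schedule: Slot 1→Ivanova, Slot 2→Beaumont, Slot 3→Greco, Slot 4→Ivanova, Slot 5→Beaumont, Slot 6→Greco, Slot 7→Jules.
Total: 27 + 32 + 47 + 27 + 32 + 47 + 57 = $269.

$269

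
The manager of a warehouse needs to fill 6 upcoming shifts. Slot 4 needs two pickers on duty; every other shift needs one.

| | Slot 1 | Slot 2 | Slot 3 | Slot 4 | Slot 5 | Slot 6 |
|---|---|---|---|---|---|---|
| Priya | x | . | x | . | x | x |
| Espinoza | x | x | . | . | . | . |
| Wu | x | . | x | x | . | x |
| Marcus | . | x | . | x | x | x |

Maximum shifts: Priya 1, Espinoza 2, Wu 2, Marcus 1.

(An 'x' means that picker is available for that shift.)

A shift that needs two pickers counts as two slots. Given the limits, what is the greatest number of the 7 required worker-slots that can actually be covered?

Total capacity across all pickers is 1+2+2+1 = 6, and 7 slots are needed, so at most 6 can be filled.
An assignment achieving 6: Slot 1→Espinoza, Slot 2→Espinoza, Slot 3→Priya, Slot 4→Wu+Marcus, Slot 6→Wu.
Loads: Priya 1/1, Espinoza 2/2, Wu 2/2, Marcus 1/1.

6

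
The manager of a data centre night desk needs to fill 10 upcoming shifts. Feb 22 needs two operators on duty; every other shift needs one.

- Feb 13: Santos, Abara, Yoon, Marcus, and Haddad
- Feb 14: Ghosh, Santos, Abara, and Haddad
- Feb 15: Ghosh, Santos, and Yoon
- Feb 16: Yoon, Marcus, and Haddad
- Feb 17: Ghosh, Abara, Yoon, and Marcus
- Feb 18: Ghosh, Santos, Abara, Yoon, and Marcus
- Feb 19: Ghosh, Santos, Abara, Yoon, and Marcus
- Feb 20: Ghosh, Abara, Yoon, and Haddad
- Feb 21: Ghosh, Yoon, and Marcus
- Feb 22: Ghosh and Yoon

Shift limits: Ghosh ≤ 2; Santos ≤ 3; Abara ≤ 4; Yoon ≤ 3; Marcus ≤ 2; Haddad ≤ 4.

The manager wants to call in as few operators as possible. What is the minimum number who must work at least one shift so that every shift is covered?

11 slots to fill and no one can take more than 4, so at least ⌈11/4⌉ = 3 operators are needed.
No set of 3 operators can cover every shift (each such set leaves at least one shift with no one available or exceeds a cap).
Ghosh, Santos, Abara, and Yoon alone can cover everything: Feb 13→Santos, Feb 14→Santos, Feb 15→Santos, Feb 16→Yoon, Feb 17→Abara, Feb 18→Abara, Feb 19→Abara, Feb 20→Abara, Feb 21→Ghosh, Feb 22→Ghosh+Yoon.

4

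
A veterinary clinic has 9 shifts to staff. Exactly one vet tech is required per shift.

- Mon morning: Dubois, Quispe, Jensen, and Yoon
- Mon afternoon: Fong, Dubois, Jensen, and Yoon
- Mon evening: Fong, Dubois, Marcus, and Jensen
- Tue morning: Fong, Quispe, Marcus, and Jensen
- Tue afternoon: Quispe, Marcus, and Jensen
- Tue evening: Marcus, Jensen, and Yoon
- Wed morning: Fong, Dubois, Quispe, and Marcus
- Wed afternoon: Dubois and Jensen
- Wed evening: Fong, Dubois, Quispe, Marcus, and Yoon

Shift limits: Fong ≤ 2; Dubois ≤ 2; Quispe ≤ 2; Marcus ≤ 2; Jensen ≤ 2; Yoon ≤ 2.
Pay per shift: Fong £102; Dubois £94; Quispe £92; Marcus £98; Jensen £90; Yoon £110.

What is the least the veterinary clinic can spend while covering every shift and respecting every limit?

£850

Picking the cheapest available vet tech for each shift independently would cost £814, but that ignores the shift limits.
An optimal schedule: Mon morning→Quispe, Mon afternoon→Dubois, Mon evening→Dubois, Tue morning→Quispe, Tue afternoon→Jensen, Tue evening→Marcus, Wed morning→Marcus, Wed afternoon→Jensen, Wed evening→Fong.
Total: 92 + 94 + 94 + 92 + 90 + 98 + 98 + 90 + 102 = £850.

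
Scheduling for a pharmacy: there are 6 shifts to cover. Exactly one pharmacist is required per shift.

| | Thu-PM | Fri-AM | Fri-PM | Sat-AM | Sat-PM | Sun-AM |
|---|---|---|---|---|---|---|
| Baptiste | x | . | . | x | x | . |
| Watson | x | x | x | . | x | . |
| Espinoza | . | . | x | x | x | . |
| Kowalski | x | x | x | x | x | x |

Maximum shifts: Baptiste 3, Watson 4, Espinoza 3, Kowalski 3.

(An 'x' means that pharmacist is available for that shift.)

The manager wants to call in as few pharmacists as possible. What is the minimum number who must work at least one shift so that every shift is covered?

2

6 slots to fill and no one can take more than 4, so at least ⌈6/4⌉ = 2 pharmacists are needed.
Baptiste and Kowalski alone can cover everything: Thu-PM→Baptiste, Fri-AM→Kowalski, Fri-PM→Kowalski, Sat-AM→Baptiste, Sat-PM→Baptiste, Sun-AM→Kowalski.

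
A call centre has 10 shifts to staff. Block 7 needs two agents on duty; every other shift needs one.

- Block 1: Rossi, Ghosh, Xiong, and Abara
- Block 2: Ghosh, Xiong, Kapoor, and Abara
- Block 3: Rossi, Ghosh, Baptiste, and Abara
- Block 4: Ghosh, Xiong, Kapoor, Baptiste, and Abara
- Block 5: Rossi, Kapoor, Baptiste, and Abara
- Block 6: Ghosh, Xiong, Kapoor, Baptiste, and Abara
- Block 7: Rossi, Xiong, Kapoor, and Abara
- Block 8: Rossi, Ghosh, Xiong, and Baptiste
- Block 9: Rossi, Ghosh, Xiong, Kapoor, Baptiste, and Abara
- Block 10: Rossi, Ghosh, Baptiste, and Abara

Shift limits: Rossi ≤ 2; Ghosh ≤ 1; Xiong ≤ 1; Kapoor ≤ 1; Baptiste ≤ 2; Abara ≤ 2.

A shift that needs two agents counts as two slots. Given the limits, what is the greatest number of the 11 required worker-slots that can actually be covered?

9

Total capacity across all agents is 2+1+1+1+2+2 = 9, and 11 slots are needed, so at most 9 can be filled.
An assignment achieving 9: Block 1→Rossi, Block 2→Ghosh, Block 3→Rossi, Block 4→Abara, Block 5→Kapoor, Block 7→Xiong+Abara, Block 8→Baptiste, Block 10→Baptiste.
Loads: Rossi 2/2, Ghosh 1/1, Xiong 1/1, Kapoor 1/1, Baptiste 2/2, Abara 2/2.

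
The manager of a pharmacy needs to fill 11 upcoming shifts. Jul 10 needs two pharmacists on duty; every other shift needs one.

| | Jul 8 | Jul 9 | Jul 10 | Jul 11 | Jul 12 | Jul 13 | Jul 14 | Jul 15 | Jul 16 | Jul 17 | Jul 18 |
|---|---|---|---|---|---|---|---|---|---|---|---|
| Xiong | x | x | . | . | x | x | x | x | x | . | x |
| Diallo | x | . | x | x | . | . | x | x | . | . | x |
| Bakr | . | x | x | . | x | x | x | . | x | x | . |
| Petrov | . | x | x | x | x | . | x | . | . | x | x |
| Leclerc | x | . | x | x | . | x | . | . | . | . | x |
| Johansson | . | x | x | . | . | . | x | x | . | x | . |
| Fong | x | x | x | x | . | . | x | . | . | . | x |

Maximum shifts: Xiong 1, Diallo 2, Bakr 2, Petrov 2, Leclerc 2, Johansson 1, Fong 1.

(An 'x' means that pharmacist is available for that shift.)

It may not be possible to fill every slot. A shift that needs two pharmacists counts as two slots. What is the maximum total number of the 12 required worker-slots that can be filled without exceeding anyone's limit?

Total capacity across all pharmacists is 1+2+2+2+2+1+1 = 11, and 12 slots are needed, so at most 11 can be filled.
An assignment achieving 11: Jul 8→Diallo, Jul 9→Johansson, Jul 10→Leclerc+Fong, Jul 11→Petrov, Jul 12→Bakr, Jul 13→Bakr, Jul 15→Diallo, Jul 16→Xiong, Jul 17→Petrov, Jul 18→Leclerc.
Loads: Xiong 1/1, Diallo 2/2, Bakr 2/2, Petrov 2/2, Leclerc 2/2, Johansson 1/1, Fong 1/1.

11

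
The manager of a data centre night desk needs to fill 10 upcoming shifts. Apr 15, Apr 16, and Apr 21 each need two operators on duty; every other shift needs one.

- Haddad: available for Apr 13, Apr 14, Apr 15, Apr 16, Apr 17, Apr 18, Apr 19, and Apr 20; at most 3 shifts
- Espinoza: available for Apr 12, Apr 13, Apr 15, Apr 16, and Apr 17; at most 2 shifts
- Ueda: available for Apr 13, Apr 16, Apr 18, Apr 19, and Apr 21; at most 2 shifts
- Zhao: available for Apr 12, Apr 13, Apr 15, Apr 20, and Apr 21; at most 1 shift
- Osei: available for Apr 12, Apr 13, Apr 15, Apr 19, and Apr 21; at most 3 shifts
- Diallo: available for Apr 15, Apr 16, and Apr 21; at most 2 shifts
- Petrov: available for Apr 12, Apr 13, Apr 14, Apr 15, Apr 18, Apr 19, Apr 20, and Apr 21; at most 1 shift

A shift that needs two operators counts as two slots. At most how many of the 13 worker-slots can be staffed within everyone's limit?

13

Total capacity across all operators is 3+2+2+1+3+2+1 = 14, and 13 slots are needed, so at most 13 can be filled.
An assignment achieving 13: Apr 12→Espinoza, Apr 13→Osei, Apr 14→Haddad, Apr 15→Osei+Diallo, Apr 16→Espinoza+Ueda, Apr 17→Haddad, Apr 18→Haddad, Apr 19→Ueda, Apr 20→Zhao, Apr 21→Osei+Diallo.
Loads: Haddad 3/3, Espinoza 2/2, Ueda 2/2, Zhao 1/1, Osei 3/3, Diallo 2/2, Petrov 0/1.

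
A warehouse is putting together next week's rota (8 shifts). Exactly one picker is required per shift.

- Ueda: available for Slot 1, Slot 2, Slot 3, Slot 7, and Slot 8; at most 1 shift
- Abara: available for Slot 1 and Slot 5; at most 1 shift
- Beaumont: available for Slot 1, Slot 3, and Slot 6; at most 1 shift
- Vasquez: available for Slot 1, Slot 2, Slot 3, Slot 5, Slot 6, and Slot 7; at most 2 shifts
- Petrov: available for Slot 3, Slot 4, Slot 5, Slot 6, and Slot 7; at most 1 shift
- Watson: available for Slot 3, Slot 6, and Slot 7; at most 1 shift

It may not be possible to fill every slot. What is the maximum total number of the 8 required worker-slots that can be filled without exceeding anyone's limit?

7

Total capacity across all pickers is 1+1+1+2+1+1 = 7, and 8 slots are needed, so at most 7 can be filled.
An assignment achieving 7: Slot 1→Beaumont, Slot 2→Vasquez, Slot 4→Petrov, Slot 5→Abara, Slot 6→Vasquez, Slot 7→Watson, Slot 8→Ueda.
Loads: Ueda 1/1, Abara 1/1, Beaumont 1/1, Vasquez 2/2, Petrov 1/1, Watson 1/1.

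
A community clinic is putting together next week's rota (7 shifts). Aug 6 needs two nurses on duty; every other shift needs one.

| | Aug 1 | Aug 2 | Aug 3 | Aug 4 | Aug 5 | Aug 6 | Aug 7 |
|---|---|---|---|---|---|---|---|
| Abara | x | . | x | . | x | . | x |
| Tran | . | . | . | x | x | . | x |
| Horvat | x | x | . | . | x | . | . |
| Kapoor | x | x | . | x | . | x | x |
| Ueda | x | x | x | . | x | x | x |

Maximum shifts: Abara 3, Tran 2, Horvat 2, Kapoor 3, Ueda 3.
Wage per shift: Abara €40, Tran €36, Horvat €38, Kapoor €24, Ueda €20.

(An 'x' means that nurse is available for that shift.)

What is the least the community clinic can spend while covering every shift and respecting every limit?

Aug 6 can only be covered by Kapoor and Ueda, so that assignment is forced.
Picking the cheapest available nurse for each shift independently would cost €168, but that ignores the shift limits.
An optimal schedule: Aug 1→Kapoor, Aug 2→Ueda, Aug 3→Ueda, Aug 4→Kapoor, Aug 5→Tran, Aug 6→Ueda+Kapoor, Aug 7→Tran.
Total: 24 + 20 + 20 + 24 + 36 + 20 + 24 + 36 = €204.

€204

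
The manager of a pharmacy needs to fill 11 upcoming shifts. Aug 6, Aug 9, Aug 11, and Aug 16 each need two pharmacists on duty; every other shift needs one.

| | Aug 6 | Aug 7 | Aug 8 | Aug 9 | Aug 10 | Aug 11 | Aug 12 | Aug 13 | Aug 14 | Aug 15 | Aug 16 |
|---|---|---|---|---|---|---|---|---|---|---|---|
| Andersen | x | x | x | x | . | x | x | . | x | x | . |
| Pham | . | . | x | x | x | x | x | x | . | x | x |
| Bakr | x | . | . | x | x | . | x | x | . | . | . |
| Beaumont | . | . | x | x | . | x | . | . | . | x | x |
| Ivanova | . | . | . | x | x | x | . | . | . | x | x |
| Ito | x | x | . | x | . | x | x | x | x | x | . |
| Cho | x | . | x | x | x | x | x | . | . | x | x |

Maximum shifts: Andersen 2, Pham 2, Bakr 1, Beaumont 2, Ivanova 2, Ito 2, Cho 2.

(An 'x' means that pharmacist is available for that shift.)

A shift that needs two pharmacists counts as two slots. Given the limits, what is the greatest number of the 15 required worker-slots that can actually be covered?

13

Total capacity across all pharmacists is 2+2+1+2+2+2+2 = 13, and 15 slots are needed, so at most 13 can be filled.
An assignment achieving 13: Aug 6→Bakr+Ito, Aug 7→Andersen, Aug 8→Pham, Aug 10→Ivanova, Aug 11→Beaumont+Cho, Aug 12→Ito, Aug 13→Pham, Aug 14→Andersen, Aug 15→Cho, Aug 16→Beaumont+Ivanova.
Loads: Andersen 2/2, Pham 2/2, Bakr 1/1, Beaumont 2/2, Ivanova 2/2, Ito 2/2, Cho 2/2.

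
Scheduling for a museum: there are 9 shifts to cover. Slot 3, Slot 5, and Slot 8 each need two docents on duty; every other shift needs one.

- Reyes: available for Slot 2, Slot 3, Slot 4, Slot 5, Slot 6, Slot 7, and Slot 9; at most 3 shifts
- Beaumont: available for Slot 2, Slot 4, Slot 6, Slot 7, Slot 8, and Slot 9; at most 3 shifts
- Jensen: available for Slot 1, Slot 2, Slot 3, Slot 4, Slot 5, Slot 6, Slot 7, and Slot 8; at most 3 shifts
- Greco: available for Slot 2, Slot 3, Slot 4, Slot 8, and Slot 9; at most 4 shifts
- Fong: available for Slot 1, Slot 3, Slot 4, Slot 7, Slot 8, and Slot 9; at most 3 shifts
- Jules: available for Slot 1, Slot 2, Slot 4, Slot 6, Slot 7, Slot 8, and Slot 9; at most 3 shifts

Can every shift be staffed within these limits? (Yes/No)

Slot 5 can only be covered by Reyes and Jensen, so that assignment is forced.
One valid schedule: Slot 1→Jensen, Slot 2→Reyes, Slot 3→Jensen+Greco, Slot 4→Beaumont, Slot 5→Reyes+Jensen, Slot 6→Reyes, Slot 7→Beaumont, Slot 8→Greco+Fong, Slot 9→Beaumont.
Loads: Reyes 3/3, Beaumont 3/3, Jensen 3/3, Greco 2/4, Fong 1/3, Jules 0/3 — all within limits.

Yes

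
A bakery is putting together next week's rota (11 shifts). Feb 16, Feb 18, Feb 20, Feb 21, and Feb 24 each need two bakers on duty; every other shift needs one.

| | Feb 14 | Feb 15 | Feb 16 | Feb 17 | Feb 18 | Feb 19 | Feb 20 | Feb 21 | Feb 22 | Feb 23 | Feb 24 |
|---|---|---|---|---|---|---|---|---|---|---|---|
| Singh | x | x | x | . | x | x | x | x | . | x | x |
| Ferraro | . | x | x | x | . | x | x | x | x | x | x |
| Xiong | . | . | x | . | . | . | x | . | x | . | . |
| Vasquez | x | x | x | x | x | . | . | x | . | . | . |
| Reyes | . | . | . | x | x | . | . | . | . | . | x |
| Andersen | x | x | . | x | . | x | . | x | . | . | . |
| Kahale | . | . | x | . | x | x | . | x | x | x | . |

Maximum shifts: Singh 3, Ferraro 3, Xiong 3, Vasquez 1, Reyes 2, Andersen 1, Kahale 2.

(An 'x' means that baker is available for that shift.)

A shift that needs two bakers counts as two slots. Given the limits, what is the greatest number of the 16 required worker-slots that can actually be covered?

Total capacity across all bakers is 3+3+3+1+2+1+2 = 15, and 16 slots are needed, so at most 15 can be filled.
An assignment achieving 15: Feb 14→Singh, Feb 15→Ferraro, Feb 16→Xiong+Kahale, Feb 17→Ferraro, Feb 18→Vasquez+Reyes, Feb 19→Andersen, Feb 20→Singh+Xiong, Feb 21→Kahale, Feb 22→Xiong, Feb 23→Singh, Feb 24→Ferraro+Reyes.
Loads: Singh 3/3, Ferraro 3/3, Xiong 3/3, Vasquez 1/1, Reyes 2/2, Andersen 1/1, Kahale 2/2.

15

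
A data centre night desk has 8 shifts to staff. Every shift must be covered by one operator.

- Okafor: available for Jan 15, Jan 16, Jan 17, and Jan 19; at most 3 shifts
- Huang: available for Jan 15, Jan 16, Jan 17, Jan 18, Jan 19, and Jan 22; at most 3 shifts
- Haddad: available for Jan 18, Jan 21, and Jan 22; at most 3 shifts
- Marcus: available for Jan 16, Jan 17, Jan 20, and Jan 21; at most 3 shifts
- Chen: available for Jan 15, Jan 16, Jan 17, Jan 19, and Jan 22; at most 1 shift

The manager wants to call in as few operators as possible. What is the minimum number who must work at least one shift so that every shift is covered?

3

8 slots to fill and no one can take more than 3, so at least ⌈8/3⌉ = 3 operators are needed.
Okafor, Huang, and Marcus alone can cover everything: Jan 15→Okafor, Jan 16→Okafor, Jan 17→Huang, Jan 18→Huang, Jan 19→Okafor, Jan 20→Marcus, Jan 21→Marcus, Jan 22→Huang.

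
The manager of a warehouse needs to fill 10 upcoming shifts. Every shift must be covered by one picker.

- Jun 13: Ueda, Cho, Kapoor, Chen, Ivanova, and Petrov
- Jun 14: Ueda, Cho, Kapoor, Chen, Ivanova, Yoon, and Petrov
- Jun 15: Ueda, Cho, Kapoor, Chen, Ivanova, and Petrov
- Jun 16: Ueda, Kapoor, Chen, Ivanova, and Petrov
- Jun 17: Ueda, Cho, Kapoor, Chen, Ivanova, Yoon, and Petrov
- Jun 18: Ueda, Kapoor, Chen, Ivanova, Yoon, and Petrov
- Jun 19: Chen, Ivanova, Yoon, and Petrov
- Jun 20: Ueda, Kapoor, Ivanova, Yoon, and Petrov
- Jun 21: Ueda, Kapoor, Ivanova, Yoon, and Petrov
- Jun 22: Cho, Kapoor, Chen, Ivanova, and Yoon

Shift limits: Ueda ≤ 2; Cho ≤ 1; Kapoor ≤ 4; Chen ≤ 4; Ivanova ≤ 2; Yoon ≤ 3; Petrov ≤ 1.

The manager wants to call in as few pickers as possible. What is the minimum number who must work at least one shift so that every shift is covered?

3

10 slots to fill and no one can take more than 4, so at least ⌈10/4⌉ = 3 pickers are needed.
Ueda, Kapoor, and Chen alone can cover everything: Jun 13→Kapoor, Jun 14→Kapoor, Jun 15→Kapoor, Jun 16→Chen, Jun 17→Chen, Jun 18→Chen, Jun 19→Chen, Jun 20→Ueda, Jun 21→Ueda, Jun 22→Kapoor.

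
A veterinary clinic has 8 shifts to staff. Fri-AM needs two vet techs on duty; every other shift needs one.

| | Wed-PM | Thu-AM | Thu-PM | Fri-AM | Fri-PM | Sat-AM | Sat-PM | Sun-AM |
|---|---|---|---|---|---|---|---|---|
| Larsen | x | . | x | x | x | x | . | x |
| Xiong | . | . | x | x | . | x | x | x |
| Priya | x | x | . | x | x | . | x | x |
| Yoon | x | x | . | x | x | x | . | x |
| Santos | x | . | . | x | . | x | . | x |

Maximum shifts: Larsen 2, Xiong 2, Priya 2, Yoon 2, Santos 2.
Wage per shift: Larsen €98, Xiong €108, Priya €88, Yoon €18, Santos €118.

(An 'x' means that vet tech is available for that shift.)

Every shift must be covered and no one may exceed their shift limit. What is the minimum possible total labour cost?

€742

Picking the cheapest available vet tech for each shift independently would cost €382, but that ignores the shift limits.
An optimal schedule: Wed-PM→Priya, Thu-AM→Priya, Thu-PM→Larsen, Fri-AM→Yoon+Santos, Fri-PM→Larsen, Sat-AM→Xiong, Sat-PM→Xiong, Sun-AM→Yoon.
Total: 88 + 88 + 98 + 18 + 118 + 98 + 108 + 108 + 18 = €742.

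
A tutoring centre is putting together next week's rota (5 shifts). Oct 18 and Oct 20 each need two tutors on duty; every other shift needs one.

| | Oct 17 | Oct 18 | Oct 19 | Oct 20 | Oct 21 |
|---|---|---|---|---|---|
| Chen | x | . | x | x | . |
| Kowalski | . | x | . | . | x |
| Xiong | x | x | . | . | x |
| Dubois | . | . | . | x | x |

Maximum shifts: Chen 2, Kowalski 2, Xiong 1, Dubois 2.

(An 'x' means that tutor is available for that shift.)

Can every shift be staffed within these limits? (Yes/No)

No

Total capacity is 7 and 7 slots are needed, so capacity alone doesn't rule it out.
Shifts {Oct 17, Oct 18, Oct 19, Oct 20} need 6 worker-slots in total, but the tutors available for any of those shifts (Chen, Kowalski, Xiong, and Dubois) can supply at most 5 among them. So no valid schedule exists.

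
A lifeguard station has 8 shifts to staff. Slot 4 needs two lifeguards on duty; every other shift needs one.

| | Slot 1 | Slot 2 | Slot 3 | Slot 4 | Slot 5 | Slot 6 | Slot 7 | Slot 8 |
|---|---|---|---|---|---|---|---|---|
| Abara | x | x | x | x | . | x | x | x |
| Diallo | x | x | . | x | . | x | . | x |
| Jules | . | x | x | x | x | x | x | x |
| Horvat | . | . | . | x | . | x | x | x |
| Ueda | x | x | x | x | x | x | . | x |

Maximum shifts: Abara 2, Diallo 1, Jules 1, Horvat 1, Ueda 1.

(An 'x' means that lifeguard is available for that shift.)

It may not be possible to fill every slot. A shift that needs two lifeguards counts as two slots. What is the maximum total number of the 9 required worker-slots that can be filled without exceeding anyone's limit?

Total capacity across all lifeguards is 2+1+1+1+1 = 6, and 9 slots are needed, so at most 6 can be filled.
An assignment achieving 6: Slot 1→Abara, Slot 2→Diallo, Slot 3→Abara, Slot 4→Ueda, Slot 5→Jules, Slot 7→Horvat.
Loads: Abara 2/2, Diallo 1/1, Jules 1/1, Horvat 1/1, Ueda 1/1.

6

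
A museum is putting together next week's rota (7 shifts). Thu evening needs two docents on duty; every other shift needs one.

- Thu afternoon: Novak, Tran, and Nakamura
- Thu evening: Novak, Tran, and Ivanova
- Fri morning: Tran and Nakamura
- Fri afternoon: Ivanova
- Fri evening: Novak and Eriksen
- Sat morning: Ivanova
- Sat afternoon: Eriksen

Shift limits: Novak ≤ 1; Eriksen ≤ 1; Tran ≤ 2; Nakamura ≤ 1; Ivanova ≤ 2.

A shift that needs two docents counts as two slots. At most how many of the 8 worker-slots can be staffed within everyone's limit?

7

Total capacity across all docents is 1+1+2+1+2 = 7, and 8 slots are needed, so at most 7 can be filled.
An assignment achieving 7: Thu afternoon→Nakamura, Thu evening→Tran, Fri morning→Tran, Fri afternoon→Ivanova, Fri evening→Novak, Sat morning→Ivanova, Sat afternoon→Eriksen.
Loads: Novak 1/1, Eriksen 1/1, Tran 2/2, Nakamura 1/1, Ivanova 2/2.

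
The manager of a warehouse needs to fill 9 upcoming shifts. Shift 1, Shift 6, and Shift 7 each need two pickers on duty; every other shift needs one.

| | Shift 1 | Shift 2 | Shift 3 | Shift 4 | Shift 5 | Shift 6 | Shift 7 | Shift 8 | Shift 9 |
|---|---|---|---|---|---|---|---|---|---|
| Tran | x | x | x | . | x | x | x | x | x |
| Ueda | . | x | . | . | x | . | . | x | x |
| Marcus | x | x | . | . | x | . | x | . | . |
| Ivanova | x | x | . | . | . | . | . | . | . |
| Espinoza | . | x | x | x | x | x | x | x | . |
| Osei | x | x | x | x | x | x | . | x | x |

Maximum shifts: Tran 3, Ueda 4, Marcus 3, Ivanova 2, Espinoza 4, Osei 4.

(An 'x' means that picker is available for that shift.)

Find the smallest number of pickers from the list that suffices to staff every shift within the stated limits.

4

12 slots to fill and no one can take more than 4, so at least ⌈12/4⌉ = 3 pickers are needed.
No set of 3 pickers can cover every shift (each such set leaves at least one shift with no one available or exceeds a cap).
Tran, Ueda, Marcus, and Espinoza alone can cover everything: Shift 1→Tran+Marcus, Shift 2→Ueda, Shift 3→Tran, Shift 4→Espinoza, Shift 5→Ueda, Shift 6→Tran+Espinoza, Shift 7→Marcus+Espinoza, Shift 8→Ueda, Shift 9→Ueda.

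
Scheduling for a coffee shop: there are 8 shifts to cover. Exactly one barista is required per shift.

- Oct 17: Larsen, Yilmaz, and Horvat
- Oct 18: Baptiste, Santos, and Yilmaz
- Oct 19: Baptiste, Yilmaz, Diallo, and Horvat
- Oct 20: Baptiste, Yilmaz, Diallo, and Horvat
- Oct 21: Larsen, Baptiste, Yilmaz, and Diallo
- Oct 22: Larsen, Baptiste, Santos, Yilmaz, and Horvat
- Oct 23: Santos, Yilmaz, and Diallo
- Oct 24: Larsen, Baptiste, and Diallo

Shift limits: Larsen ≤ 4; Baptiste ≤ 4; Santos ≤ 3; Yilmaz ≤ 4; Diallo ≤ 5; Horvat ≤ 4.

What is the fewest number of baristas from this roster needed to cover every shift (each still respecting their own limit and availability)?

8 slots to fill and no one can take more than 5, so at least ⌈8/5⌉ = 2 baristas are needed.
Larsen and Yilmaz alone can cover everything: Oct 17→Larsen, Oct 18→Yilmaz, Oct 19→Yilmaz, Oct 20→Yilmaz, Oct 21→Larsen, Oct 22→Larsen, Oct 23→Yilmaz, Oct 24→Larsen.

2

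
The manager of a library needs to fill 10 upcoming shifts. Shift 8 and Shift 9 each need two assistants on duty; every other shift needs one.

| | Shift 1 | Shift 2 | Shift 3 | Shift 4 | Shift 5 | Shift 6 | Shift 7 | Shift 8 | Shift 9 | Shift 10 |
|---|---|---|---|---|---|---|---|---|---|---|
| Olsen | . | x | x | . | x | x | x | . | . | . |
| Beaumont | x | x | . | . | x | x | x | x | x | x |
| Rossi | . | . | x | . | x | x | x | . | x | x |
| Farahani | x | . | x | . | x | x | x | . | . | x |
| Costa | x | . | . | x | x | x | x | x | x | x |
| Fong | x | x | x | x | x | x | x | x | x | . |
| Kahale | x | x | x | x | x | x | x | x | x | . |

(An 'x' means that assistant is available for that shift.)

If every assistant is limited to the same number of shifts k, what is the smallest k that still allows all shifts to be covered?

With 7 assistants and 12 worker-slots to fill, someone must work at least ⌈12/7⌉ = 2 shifts, so k ≥ 2.
k = 2 works: Shift 1→Beaumont, Shift 2→Olsen, Shift 3→Olsen, Shift 4→Costa, Shift 5→Rossi, Shift 6→Rossi, Shift 7→Farahani, Shift 8→Costa+Fong, Shift 9→Fong+Kahale, Shift 10→Beaumont.
Loads: Olsen 2, Beaumont 2, Rossi 2, Farahani 1, Costa 2, Fong 2, Kahale 1 — all ≤ 2.

2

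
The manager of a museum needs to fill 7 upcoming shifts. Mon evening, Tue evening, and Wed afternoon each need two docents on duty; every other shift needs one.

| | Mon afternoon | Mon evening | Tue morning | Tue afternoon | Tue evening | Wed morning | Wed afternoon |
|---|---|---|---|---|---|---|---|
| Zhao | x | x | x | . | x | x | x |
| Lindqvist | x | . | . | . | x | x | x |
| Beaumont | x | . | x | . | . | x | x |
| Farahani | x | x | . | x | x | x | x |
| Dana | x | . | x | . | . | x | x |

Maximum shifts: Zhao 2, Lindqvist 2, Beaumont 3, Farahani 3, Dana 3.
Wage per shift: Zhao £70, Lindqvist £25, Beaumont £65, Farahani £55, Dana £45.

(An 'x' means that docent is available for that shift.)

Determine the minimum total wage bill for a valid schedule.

Mon evening can only be covered by Zhao and Farahani, so that assignment is forced.
Tue afternoon can only be covered by Farahani, so that assignment is forced.
Picking the cheapest available docent for each shift independently would cost £425, but that ignores the shift limits.
An optimal schedule: Mon afternoon→Lindqvist, Mon evening→Farahani+Zhao, Tue morning→Dana, Tue afternoon→Farahani, Tue evening→Lindqvist+Farahani, Wed morning→Dana, Wed afternoon→Dana+Beaumont.
Total: 25 + 55 + 70 + 45 + 55 + 25 + 55 + 45 + 45 + 65 = £485.

£485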